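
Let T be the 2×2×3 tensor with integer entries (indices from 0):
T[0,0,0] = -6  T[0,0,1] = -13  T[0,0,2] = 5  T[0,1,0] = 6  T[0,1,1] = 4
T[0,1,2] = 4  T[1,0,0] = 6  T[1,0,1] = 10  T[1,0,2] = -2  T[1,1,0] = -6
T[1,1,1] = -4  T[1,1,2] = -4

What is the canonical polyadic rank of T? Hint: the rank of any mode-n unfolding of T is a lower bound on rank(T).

Lower bound: the mode-3 unfolding of T (rows indexed by k, columns by (i,j) = (0,0), (0,1), (1,0), (1,1)) is [[-6, 6, 6, -6], [-13, 4, 10, -4], [5, 4, -2, -4]].
There the 2×2 minor on rows k ∈ {0, 1}, columns (i,j) ∈ {(0,0), (0,1)} is det [[-6, 6], [-13, 4]] = 54 ≠ 0, so this unfolding has rank ≥ 2; CP rank is at least every unfolding rank, so rank(T) ≥ 2. (This is only a lower bound: in general the CP rank may exceed every unfolding rank, so we still need to exhibit 2 rank-1 terms summing to T.)
Upper bound — finding two terms. Write S_k = T[:,:,k] for the frontal slices: S₀ = [[-6, 6], [6, -6]], S₁ = [[-13, 4], [10, -4]], S₂ = [[5, 4], [-2, -4]].
If T = a₁ ∘ b₁ ∘ c₁ + a₂ ∘ b₂ ∘ c₂ then each S_k = c₁[k]·a₁b₁ᵀ + c₂[k]·a₂b₂ᵀ. S₀ and S₁ are linearly independent, so a₁b₁ᵀ and a₂b₂ᵀ must span the same plane of matrices: they are the rank-1 matrices of the form x·S₀ + y·S₁.
det(x·S₀ + y·S₁) is 18·xy + 12·y² = 6·(3·x + 2·y)(y), vanishing at (x:y) = (2:-3) and (1:0).
M₁ = 2·S₀ − 3·S₁ = [[27, 0], [-18, 0]] = 9·[3, -2][1, 0]ᵀ and M₂ = S₀ = [[-6, 6], [6, -6]] = (-6)·[1, -1][1, -1]ᵀ, so take a₁ = [3, -2], b₁ = [1, 0], a₂ = [1, -1], b₂ = [1, -1].
Each slice is an integer combination of E₁ = a₁b₁ᵀ and E₂ = a₂b₂ᵀ: S₀ = −6·E₂, S₁ = −3·E₁ − 4·E₂, S₂ = 3·E₁ − 4·E₂; reading off coefficients, c₁ = [0, -3, 3] and c₂ = [-6, -4, -4].
Hence T = [3, -2] ∘ [1, 0] ∘ [0, -3, 3] + [1, -1] ∘ [1, -1] ∘ [-6, -4, -4], so rank(T) ≤ 2.
These bounds meet, so rank(T) = 2.

2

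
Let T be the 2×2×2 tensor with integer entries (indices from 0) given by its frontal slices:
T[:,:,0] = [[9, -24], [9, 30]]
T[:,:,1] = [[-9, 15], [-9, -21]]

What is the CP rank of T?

Lower bound: the mode-3 unfolding of T (rows indexed by k, columns by (i,j) = (0,0), (0,1), (1,0), (1,1)) is [[9, -24, 9, 30], [-9, 15, -9, -21]].
There the 2×2 minor on rows k ∈ {0, 1}, columns (i,j) ∈ {(0,0), (0,1)} is det [[9, -24], [-9, 15]] = -81 ≠ 0, so this unfolding has rank ≥ 2; CP rank is at least every unfolding rank, so rank(T) ≥ 2. (Unfolding ranks only ever bound the CP rank from below — rank(T) can be strictly larger than all of them — so the matching upper bound has to come from an explicit 2-term decomposition.)
Upper bound — finding two terms. Write S_k = T[:,:,k] for the frontal slices: S₀ = [[9, -24], [9, 30]], S₁ = [[-9, 15], [-9, -21]].
If T = a₁ ⊗ b₁ ⊗ c₁ + a₂ ⊗ b₂ ⊗ c₂ then each S_k = c₁[k]·a₁b₁ᵀ + c₂[k]·a₂b₂ᵀ. S₀ and S₁ are linearly independent, so a₁b₁ᵀ and a₂b₂ᵀ must span the same plane of matrices: they are the rank-1 matrices of the form x·S₀ + y·S₁.
det(x·S₀ + y·S₁) is 486·x² − 810·xy + 324·y² = 162·(3·x − 2·y)(x − y), vanishing at (x:y) = (2:3) and (1:1).
M₁ = 2·S₀ + 3·S₁ = [[-9, -3], [-9, -3]] = (-3)·[1, 1][3, 1]ᵀ and M₂ = S₀ + S₁ = [[0, -9], [0, 9]] = (-9)·[1, -1][0, 1]ᵀ, so take a₁ = [1, 1], b₁ = [3, 1], a₂ = [1, -1], b₂ = [0, 1].
Each slice is an integer combination of E₁ = a₁b₁ᵀ and E₂ = a₂b₂ᵀ: S₀ = 3·E₁ − 27·E₂, S₁ = −3·E₁ + 18·E₂; reading off coefficients, c₁ = [3, -3] and c₂ = [-27, 18].
Hence T = [1, 1] ⊗ [3, 1] ⊗ [3, -3] + [1, -1] ⊗ [0, 1] ⊗ [-27, 18], so rank(T) ≤ 2.
These bounds meet, so rank(T) = 2.

2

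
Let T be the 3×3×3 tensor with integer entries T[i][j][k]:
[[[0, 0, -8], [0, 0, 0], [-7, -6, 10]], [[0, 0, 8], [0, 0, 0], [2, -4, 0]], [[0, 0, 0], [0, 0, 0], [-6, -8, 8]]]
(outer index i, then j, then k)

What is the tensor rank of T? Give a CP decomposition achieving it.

Lower bound: in the mode-3 unfolding of T (rows indexed by k, columns by (i,j)) the 3×3 minor on rows k ∈ {0, 1, 2}, columns (i,j) ∈ {(0,0), (0,2), (1,2)} is det [[0, -7, 2], [0, -6, -4], [-8, 10, 0]] = -320 ≠ 0, so that unfolding has rank ≥ 3 and hence rank(T) ≥ 3 (CP rank is at least every unfolding rank, though it can be larger).
Upper bound: T is a sum of 3 rank-1 terms, T = (1, -1, 0) ⊗ (2, 0, -1) ⊗ (0, 0, -4) + (1, 0, 1) ⊗ (0, 0, 1) ⊗ (-8, -4, 4) + (1, 2, 2) ⊗ (0, 0, 1) ⊗ (1, -2, 2) (one valid choice — decompositions are not unique — normalised so each a, b is primitive with positive first nonzero entry; check it by expanding all entries), so rank(T) ≤ 3.
These bounds meet, so rank(T) = 3.

rank(T) = 3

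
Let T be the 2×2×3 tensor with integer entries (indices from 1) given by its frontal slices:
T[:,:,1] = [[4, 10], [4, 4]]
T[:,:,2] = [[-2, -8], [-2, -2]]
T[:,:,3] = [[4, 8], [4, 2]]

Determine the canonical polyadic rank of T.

Lower bound: the mode-3 unfolding of T (rows indexed by k, columns by (i,j) = (1,1), (1,2), (2,1), (2,2)) is [[4, 10, 4, 4], [-2, -8, -2, -2], [4, 8, 4, 2]].
There the 3×3 minor on rows k ∈ {1, 2, 3}, columns (i,j) ∈ {(1,1), (1,2), (2,2)} is det [[4, 10, 4], [-2, -8, -2], [4, 8, 2]] = 24 ≠ 0, so this unfolding has rank ≥ 3; CP rank is at least every unfolding rank, so rank(T) ≥ 3. (This is only a lower bound: in general the CP rank may exceed every unfolding rank, so we still need to exhibit 3 rank-1 terms summing to T.)
Upper bound: T is a sum of 3 rank-1 terms, T = [1, -2] ∘ [0, 1] ∘ [2, 0, 4] + [1, 1] ∘ [1, 2] ∘ [4, -2, 4] + [2, -1] ∘ [0, 1] ∘ [0, -2, -2] (written with every a and b primitive with positive leading entry and the scale carried by c; CP decompositions are not unique, and this one is verified by expanding entrywise), so rank(T) ≤ 3.
These bounds meet, so rank(T) = 3.

3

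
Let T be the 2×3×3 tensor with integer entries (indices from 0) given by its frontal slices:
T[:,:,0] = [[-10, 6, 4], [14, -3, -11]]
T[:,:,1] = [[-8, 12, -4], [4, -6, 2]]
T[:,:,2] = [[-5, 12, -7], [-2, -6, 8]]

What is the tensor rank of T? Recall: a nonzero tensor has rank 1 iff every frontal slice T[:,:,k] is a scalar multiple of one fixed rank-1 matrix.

2

Lower bound: the mode-3 unfolding of T (rows indexed by k, columns by (i,j) = (0,0), (0,1), (0,2), (1,0), (1,1), (1,2)) is [[-10, 6, 4, 14, -3, -11], [-8, 12, -4, 4, -6, 2], [-5, 12, -7, -2, -6, 8]].
There the 2×2 minor on rows k ∈ {0, 1}, columns (i,j) ∈ {(0,0), (0,1)} is det [[-10, 6], [-8, 12]] = -72 ≠ 0, so this unfolding has rank ≥ 2; CP rank is at least every unfolding rank, so rank(T) ≥ 2. (Flattening ranks never certify an upper bound on CP rank; for that we must actually write T with 2 rank-1 terms.)
Upper bound — finding two terms. Write S_k = T[:,:,k] for the frontal slices: S₀ = [[-10, 6, 4], [14, -3, -11]], S₁ = [[-8, 12, -4], [4, -6, 2]], S₂ = [[-5, 12, -7], [-2, -6, 8]].
If T = a₁ (x) b₁ (x) c₁ + a₂ (x) b₂ (x) c₂ then each S_k = c₁[k]·a₁b₁ᵀ + c₂[k]·a₂b₂ᵀ. S₀ and S₁ are linearly independent, so a₁b₁ᵀ and a₂b₂ᵀ must span the same plane of matrices: they are the rank-1 matrices of the form x·S₀ + y·S₁.
The 2×2 minor of x·S₀ + y·S₁ on rows {0,1}, columns {0,1} is −54·x² − 108·xy = (-54)·(x + 2·y)(x), vanishing at (x:y) = (2:-1) and (0:1).
M₁ = 2·S₀ − S₁ = [[-12, 0, 12], [24, 0, -24]] = (-12)·[1, -2][1, 0, -1]ᵀ and M₂ = S₁ = [[-8, 12, -4], [4, -6, 2]] = (-2)·[2, -1][2, -3, 1]ᵀ, so take a₁ = [1, -2], b₁ = [1, 0, -1], a₂ = [2, -1], b₂ = [2, -3, 1].
Each slice is an integer combination of E₁ = a₁b₁ᵀ and E₂ = a₂b₂ᵀ: S₀ = −6·E₁ − E₂, S₁ = −2·E₂, S₂ = 3·E₁ − 2·E₂; reading off coefficients, c₁ = [-6, 0, 3] and c₂ = [-1, -2, -2].
Hence T = [1, -2] (x) [1, 0, -1] (x) [-6, 0, 3] + [2, -1] (x) [2, -3, 1] (x) [-1, -2, -2], so rank(T) ≤ 2.
These bounds meet, so rank(T) = 2.
Check entry T[0,2,0] = 4: (1)·(-1)·(-6) + (2)·(1)·(-1) = 4.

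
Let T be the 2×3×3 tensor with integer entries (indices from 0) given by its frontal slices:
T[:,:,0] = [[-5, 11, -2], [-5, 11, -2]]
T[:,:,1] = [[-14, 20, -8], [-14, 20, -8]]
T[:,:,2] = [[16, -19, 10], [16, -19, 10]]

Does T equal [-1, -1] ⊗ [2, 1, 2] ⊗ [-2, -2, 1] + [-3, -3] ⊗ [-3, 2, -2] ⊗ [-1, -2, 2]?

Reconstruct entry (0,1,0) from the claimed factors: Σₗ aₗ[0]bₗ[1]cₗ[0] = (-1)·(1)·(-2) + (-3)·(2)·(-1) = 8, but T[0,1,0] = 11. The claim is false.

No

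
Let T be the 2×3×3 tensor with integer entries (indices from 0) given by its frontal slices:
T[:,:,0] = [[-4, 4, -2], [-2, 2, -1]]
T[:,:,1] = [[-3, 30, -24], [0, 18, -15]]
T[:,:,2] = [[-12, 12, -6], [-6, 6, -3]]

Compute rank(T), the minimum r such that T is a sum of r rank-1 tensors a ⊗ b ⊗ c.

Lower bound: the mode-1 unfolding of T (rows indexed by i, columns by (j,k) = (0,0), (0,1), (0,2), (1,0), (1,1), (1,2), (2,0), (2,1), (2,2)) is [[-4, -3, -12, 4, 30, 12, -2, -24, -6], [-2, 0, -6, 2, 18, 6, -1, -15, -3]].
There the 2×2 minor on rows i ∈ {0, 1}, columns (j,k) ∈ {(0,0), (0,1)} is det [[-4, -3], [-2, 0]] = -6 ≠ 0, so this unfolding has rank ≥ 2; CP rank is at least every unfolding rank, so rank(T) ≥ 2. (Unfolding ranks only ever bound the CP rank from below — rank(T) can be strictly larger than all of them — so the matching upper bound has to come from an explicit 2-term decomposition.)
Upper bound — finding two terms. Write S_k = T[:,:,k] for the frontal slices: S₀ = [[-4, 4, -2], [-2, 2, -1]], S₁ = [[-3, 30, -24], [0, 18, -15]], S₂ = [[-12, 12, -6], [-6, 6, -3]].
If T = a₁ ⊗ b₁ ⊗ c₁ + a₂ ⊗ b₂ ⊗ c₂ then each S_k = c₁[k]·a₁b₁ᵀ + c₂[k]·a₂b₂ᵀ. S₀ and S₁ are linearly independent, so a₁b₁ᵀ and a₂b₂ᵀ must span the same plane of matrices: they are the rank-1 matrices of the form x·S₀ + y·S₁.
The 2×2 minor of x·S₀ + y·S₁ on rows {0,1}, columns {0,1} is −18·xy − 54·y² = (-18)·(x + 3·y)(y), vanishing at (x:y) = (3:-1) and (1:0).
M₁ = 3·S₀ − S₁ = [[-9, -18, 18], [-6, -12, 12]] = (-3)·[3, 2][1, 2, -2]ᵀ and M₂ = S₀ = [[-4, 4, -2], [-2, 2, -1]] = −[2, 1][2, -2, 1]ᵀ, so take a₁ = [3, 2], b₁ = [1, 2, -2], a₂ = [2, 1], b₂ = [2, -2, 1].
Each slice is an integer combination of E₁ = a₁b₁ᵀ and E₂ = a₂b₂ᵀ: S₀ = −E₂, S₁ = 3·E₁ − 3·E₂, S₂ = −3·E₂; reading off coefficients, c₁ = [0, 3, 0] and c₂ = [-1, -3, -3].
Hence T = [3, 2] ⊗ [1, 2, -2] ⊗ [0, 3, 0] + [2, 1] ⊗ [2, -2, 1] ⊗ [-1, -3, -3], so rank(T) ≤ 2.
These bounds meet, so rank(T) = 2.

2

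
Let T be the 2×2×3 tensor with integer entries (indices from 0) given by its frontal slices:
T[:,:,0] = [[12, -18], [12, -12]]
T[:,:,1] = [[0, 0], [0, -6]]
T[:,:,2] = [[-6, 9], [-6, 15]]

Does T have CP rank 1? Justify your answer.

No

The mode-1 unfolding of T (rows indexed by i, columns by (j,k) = (0,0), (0,1), (0,2), (1,0), (1,1), (1,2)) is [[12, 0, -6, -18, 0, 9], [12, 0, -6, -12, -6, 15]].
There the 2×2 minor on rows i ∈ {0, 1}, columns (j,k) ∈ {(0,0), (1,0)} is det [[12, -18], [12, -12]] = 72 ≠ 0, so this unfolding has rank ≥ 2; CP rank is at least every unfolding rank, so rank(T) ≥ 2.
In particular rank(T) ≥ 2 > 1, so T is not rank-1.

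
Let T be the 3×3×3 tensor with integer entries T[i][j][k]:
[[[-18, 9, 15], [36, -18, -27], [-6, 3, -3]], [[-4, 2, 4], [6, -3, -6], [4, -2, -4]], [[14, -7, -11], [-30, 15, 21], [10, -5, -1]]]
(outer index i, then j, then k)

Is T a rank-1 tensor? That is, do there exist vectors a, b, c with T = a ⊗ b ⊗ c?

No

The mode-3 unfolding of T (rows indexed by k, columns by (i,j) = (0,0), (0,1), (0,2), (1,0), (1,1), (1,2), (2,0), (2,1), (2,2)) is [[-18, 36, -6, -4, 6, 4, 14, -30, 10], [9, -18, 3, 2, -3, -2, -7, 15, -5], [15, -27, -3, 4, -6, -4, -11, 21, -1]].
There the 2×2 minor on rows k ∈ {0, 2}, columns (i,j) ∈ {(0,0), (0,1)} is det [[-18, 36], [15, -27]] = -54 ≠ 0, so this unfolding has rank ≥ 2; CP rank is at least every unfolding rank, so rank(T) ≥ 2.
In particular rank(T) ≥ 2 > 1, so T is not rank-1.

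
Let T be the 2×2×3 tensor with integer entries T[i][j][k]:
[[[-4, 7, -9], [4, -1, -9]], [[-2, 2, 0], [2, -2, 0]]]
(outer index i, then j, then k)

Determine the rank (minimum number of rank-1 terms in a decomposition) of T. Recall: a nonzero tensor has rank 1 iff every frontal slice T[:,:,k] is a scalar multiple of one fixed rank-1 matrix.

2

Lower bound: the mode-2 unfolding of T (rows indexed by j, columns by (i,k) = (0,0), (0,1), (0,2), (1,0), (1,1), (1,2)) is [[-4, 7, -9, -2, 2, 0], [4, -1, -9, 2, -2, 0]].
There the 2×2 minor on rows j ∈ {0, 1}, columns (i,k) ∈ {(0,0), (0,1)} is det [[-4, 7], [4, -1]] = -24 ≠ 0, so this unfolding has rank ≥ 2; CP rank is at least every unfolding rank, so rank(T) ≥ 2. (Flattening ranks never certify an upper bound on CP rank; for that we must actually write T with 2 rank-1 terms.)
Upper bound — finding two terms. Write S_k = T[:,:,k] for the frontal slices: S₀ = [[-4, 4], [-2, 2]], S₁ = [[7, -1], [2, -2]], S₂ = [[-9, -9], [0, 0]].
If T = a₁ ⊗ b₁ ⊗ c₁ + a₂ ⊗ b₂ ⊗ c₂ then each S_k = c₁[k]·a₁b₁ᵀ + c₂[k]·a₂b₂ᵀ. S₀ and S₁ are linearly independent, so a₁b₁ᵀ and a₂b₂ᵀ must span the same plane of matrices: they are the rank-1 matrices of the form x·S₀ + y·S₁.
det(x·S₀ + y·S₁) is 12·xy − 12·y² = 12·(x − y)(y), vanishing at (x:y) = (1:1) and (1:0).
M₁ = S₀ + S₁ = [[3, 3], [0, 0]] = 3·[1, 0][1, 1]ᵀ and M₂ = S₀ = [[-4, 4], [-2, 2]] = (-2)·[2, 1][1, -1]ᵀ, so take a₁ = [1, 0], b₁ = [1, 1], a₂ = [2, 1], b₂ = [1, -1].
Each slice is an integer combination of E₁ = a₁b₁ᵀ and E₂ = a₂b₂ᵀ: S₀ = −2·E₂, S₁ = 3·E₁ + 2·E₂, S₂ = −9·E₁; reading off coefficients, c₁ = [0, 3, -9] and c₂ = [-2, 2, 0].
Hence T = [1, 0] ⊗ [1, 1] ⊗ [0, 3, -9] + [2, 1] ⊗ [1, -1] ⊗ [-2, 2, 0], so rank(T) ≤ 2.
These bounds meet, so rank(T) = 2.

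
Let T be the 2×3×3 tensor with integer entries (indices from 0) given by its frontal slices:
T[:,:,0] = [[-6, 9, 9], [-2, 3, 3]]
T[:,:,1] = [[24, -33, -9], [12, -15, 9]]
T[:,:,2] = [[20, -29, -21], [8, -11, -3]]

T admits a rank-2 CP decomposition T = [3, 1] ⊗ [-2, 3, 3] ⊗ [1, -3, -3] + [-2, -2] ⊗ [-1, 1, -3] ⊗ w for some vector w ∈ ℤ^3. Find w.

Subtract the known terms from T to get the rank-1 residual R = [-2, -2] ⊗ [-1, 1, -3] ⊗ w, so R[i,j,k] = a[i]·b[j]·w[k]. Pick indices with nonzero a[0]·b[0] = (-2)·(-1) = 2. Only the fibre through (0,0,·) is needed: R[0,0,:] = T[0,0,:] − Σₗ aₗ[0]bₗ[0]cₗ = [-6, 24, 20] − (3)·(-2)·[1, -3, -3] = [0, 6, 2]. Then w[k] = R[0,0,k] / 2 for each k, giving w = [0, 6, 2] / 2 = [0, 3, 1].

w = [0, 3, 1]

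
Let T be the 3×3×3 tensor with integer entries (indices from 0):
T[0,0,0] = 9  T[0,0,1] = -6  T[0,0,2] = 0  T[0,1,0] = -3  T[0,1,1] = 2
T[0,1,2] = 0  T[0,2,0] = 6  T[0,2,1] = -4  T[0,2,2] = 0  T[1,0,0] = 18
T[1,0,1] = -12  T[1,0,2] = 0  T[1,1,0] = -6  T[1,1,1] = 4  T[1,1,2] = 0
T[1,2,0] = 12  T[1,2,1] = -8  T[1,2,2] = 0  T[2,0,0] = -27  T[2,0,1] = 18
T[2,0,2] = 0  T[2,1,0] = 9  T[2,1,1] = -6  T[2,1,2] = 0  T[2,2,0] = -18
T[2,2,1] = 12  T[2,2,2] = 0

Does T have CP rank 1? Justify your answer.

Yes

If T = a ⊗ b ⊗ c then every fibre of T is a multiple of the corresponding factor, so read the factors off the fibres through the nonzero entry T[0,0,0] = 9.
The mode-1 fibre T[:,0,0] = [9, 18, -27] gives a = (1, 2, -3) (primitive direction); the mode-2 fibre T[0,:,0] = [9, -3, 6] gives b = (3, -1, 2); then c[k] = T[0,0,k] / (a[0]·b[0]) = [9, -6, 0] / 3 = (3, -2, 0).
Expanding (1, 2, -3) ⊗ (3, -1, 2) ⊗ (3, -2, 0) reproduces all 27 entries of T, so T = (1, 2, -3) ⊗ (3, -1, 2) ⊗ (3, -2, 0) and rank(T) ≤ 1.
Equivalently every frontal slice T[:,:,k] is c[k] times the rank-1 matrix (1, 2, -3) ⊗ (3, -1, 2). So T has rank 1 (it is nonzero).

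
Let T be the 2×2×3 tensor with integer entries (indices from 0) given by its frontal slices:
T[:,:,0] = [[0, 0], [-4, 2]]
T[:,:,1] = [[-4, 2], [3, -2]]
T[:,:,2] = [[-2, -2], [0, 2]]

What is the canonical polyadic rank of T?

Lower bound: the mode-3 unfolding of T (rows indexed by k, columns by (i,j) = (0,0), (0,1), (1,0), (1,1)) is [[0, 0, -4, 2], [-4, 2, 3, -2], [-2, -2, 0, 2]].
There the 3×3 minor on rows k ∈ {0, 1, 2}, columns (i,j) ∈ {(0,0), (0,1), (1,0)} is det [[0, 0, -4], [-4, 2, 3], [-2, -2, 0]] = -48 ≠ 0, so this unfolding has rank ≥ 3; CP rank is at least every unfolding rank, so rank(T) ≥ 3. (This is only a lower bound: in general the CP rank may exceed every unfolding rank, so we still need to exhibit 3 rank-1 terms summing to T.)
Upper bound: T is a sum of 3 rank-1 terms, T = (0, 1) ⊗ (2, -1) ⊗ (-2, 0, 0) + (1, -1) ⊗ (1, -1) ⊗ (0, -2, 2) + (2, -1) ⊗ (1, 0) ⊗ (0, -1, -2) (written with every a and b primitive with positive leading entry and the scale carried by c; CP decompositions are not unique, and this one is verified by expanding entrywise), so rank(T) ≤ 3.
These bounds meet, so rank(T) = 3.

3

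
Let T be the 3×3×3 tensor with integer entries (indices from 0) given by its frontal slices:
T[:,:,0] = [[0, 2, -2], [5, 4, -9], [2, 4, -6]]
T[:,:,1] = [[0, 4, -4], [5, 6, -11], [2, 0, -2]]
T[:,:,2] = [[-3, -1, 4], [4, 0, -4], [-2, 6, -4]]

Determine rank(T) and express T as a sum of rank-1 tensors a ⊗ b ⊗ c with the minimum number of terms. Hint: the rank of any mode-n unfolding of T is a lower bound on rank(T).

Lower bound: the mode-3 unfolding of T (rows indexed by k, columns by (i,j) = (0,0), (0,1), (0,2), (1,0), (1,1), (1,2), (2,0), (2,1), (2,2)) is [[0, 2, -2, 5, 4, -9, 2, 4, -6], [0, 4, -4, 5, 6, -11, 2, 0, -2], [-3, -1, 4, 4, 0, -4, -2, 6, -4]].
There the 3×3 minor on rows k ∈ {0, 1, 2}, columns (i,j) ∈ {(0,0), (0,1), (1,0)} is det [[0, 2, 5], [0, 4, 5], [-3, -1, 4]] = 30 ≠ 0, so this unfolding has rank ≥ 3; CP rank is at least every unfolding rank, so rank(T) ≥ 3. (Unfolding ranks only ever bound the CP rank from below — rank(T) can be strictly larger than all of them — so the matching upper bound has to come from an explicit 3-term decomposition.)
Upper bound: T is a sum of 3 rank-1 terms, T = [1, 1, -2] ⊗ [0, 1, -1] ⊗ [0, 2, -2] + [1, 2, 2] ⊗ [1, 1, -2] ⊗ [2, 2, 1] + [2, -1, 2] ⊗ [1, 0, -1] ⊗ [-1, -1, -2] (written with every a and b primitive with positive leading entry and the scale carried by c; CP decompositions are not unique, and this one is verified by expanding entrywise), so rank(T) ≤ 3.
These bounds meet, so rank(T) = 3.

rank(T) = 3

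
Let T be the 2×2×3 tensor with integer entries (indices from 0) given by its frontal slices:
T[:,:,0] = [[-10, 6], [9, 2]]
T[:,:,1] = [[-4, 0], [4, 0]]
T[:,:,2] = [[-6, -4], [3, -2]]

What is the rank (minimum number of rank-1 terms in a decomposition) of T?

3

Lower bound: in the mode-3 unfolding of T (rows indexed by k, columns by (i,j)) the 3×3 minor on rows k ∈ {0, 1, 2}, columns (i,j) ∈ {(0,0), (0,1), (1,0)} is det [[-10, 6, 9], [-4, 0, 4], [-6, -4, 3]] = -88 ≠ 0, so that unfolding has rank ≥ 3 and hence rank(T) ≥ 3 (CP rank is at least every unfolding rank, though it can be larger).
Upper bound: T is a sum of 3 rank-1 terms, T = [1, -1] ⊗ [1, 0] ⊗ [-8, -4, -4] + [1, 0] ⊗ [2, -1] ⊗ [-2, 0, 0] + [2, 1] ⊗ [1, 2] ⊗ [1, 0, -1] (written with every a and b primitive with positive leading entry and the scale carried by c; CP decompositions are not unique, and this one is verified by expanding entrywise), so rank(T) ≤ 3.
These bounds meet, so rank(T) = 3.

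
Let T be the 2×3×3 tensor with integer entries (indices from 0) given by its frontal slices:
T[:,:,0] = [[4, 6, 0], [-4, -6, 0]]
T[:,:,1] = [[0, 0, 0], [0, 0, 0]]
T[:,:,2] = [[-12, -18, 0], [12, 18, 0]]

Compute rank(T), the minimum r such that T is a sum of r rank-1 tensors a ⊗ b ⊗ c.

Lower bound: T ≠ 0 (e.g. T[0,0,0] = 4), so rank(T) ≥ 1.
Upper bound: if T = a ⊗ b ⊗ c then every fibre of T is a multiple of the corresponding factor, so read the factors off the fibres through the nonzero entry T[0,0,0] = 4.
The mode-1 fibre T[:,0,0] = [4, -4] gives a = [1, -1] (primitive direction); the mode-2 fibre T[0,:,0] = [4, 6, 0] gives b = [2, 3, 0]; then c[k] = T[0,0,k] / (a[0]·b[0]) = [4, 0, -12] / 2 = [2, 0, -6].
Expanding [1, -1] ⊗ [2, 3, 0] ⊗ [2, 0, -6] reproduces all 18 entries of T, so T = [1, -1] ⊗ [2, 3, 0] ⊗ [2, 0, -6] and rank(T) ≤ 1.
These bounds meet, so rank(T) = 1.

1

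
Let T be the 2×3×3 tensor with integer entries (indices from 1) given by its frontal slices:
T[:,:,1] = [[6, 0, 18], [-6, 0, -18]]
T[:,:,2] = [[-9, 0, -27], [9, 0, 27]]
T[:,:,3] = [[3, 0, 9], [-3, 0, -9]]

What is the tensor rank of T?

Lower bound: T ≠ 0 (e.g. T[1,1,1] = 6), so rank(T) ≥ 1.
Upper bound: if T = a ∘ b ∘ c then every fibre of T is a multiple of the corresponding factor, so read the factors off the fibres through the nonzero entry T[1,1,1] = 6.
The mode-1 fibre T[:,1,1] = [6, -6] gives a = [1, -1] (primitive direction); the mode-2 fibre T[1,:,1] = [6, 0, 18] gives b = [1, 0, 3]; then c[k] = T[1,1,k] / (a[1]·b[1]) = [6, -9, 3] / 1 = [6, -9, 3].
Expanding [1, -1] ∘ [1, 0, 3] ∘ [6, -9, 3] reproduces all 18 entries of T, so T = [1, -1] ∘ [1, 0, 3] ∘ [6, -9, 3] and rank(T) ≤ 1.
These bounds meet, so rank(T) = 1.

1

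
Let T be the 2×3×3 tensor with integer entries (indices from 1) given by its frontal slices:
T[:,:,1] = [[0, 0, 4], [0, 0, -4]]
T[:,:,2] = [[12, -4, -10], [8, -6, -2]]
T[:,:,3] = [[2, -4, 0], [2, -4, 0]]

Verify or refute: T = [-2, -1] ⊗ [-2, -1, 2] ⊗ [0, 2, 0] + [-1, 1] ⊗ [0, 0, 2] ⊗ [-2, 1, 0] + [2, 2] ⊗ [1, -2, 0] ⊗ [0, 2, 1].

Yes

Reconstruct entrywise from the claimed factors. For example, T[1,1,1] = 0 and Σₗ aₗ[1]bₗ[1]cₗ[1] = (-2)·(-2)·(0) + (-1)·(0)·(-2) + (2)·(1)·(0) = 0; checking all 18 entries, every one matches. The claim holds.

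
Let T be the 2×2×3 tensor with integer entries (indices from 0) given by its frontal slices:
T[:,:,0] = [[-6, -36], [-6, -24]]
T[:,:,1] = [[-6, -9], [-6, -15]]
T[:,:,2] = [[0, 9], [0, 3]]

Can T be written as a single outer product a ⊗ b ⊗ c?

No

The mode-2 unfolding of T (rows indexed by j, columns by (i,k) = (0,0), (0,1), (0,2), (1,0), (1,1), (1,2)) is [[-6, -6, 0, -6, -6, 0], [-36, -9, 9, -24, -15, 3]].
There the 2×2 minor on rows j ∈ {0, 1}, columns (i,k) ∈ {(0,0), (0,1)} is det [[-6, -6], [-36, -9]] = -162 ≠ 0, so this unfolding has rank ≥ 2; CP rank is at least every unfolding rank, so rank(T) ≥ 2.
In particular rank(T) ≥ 2 > 1, so T is not rank-1.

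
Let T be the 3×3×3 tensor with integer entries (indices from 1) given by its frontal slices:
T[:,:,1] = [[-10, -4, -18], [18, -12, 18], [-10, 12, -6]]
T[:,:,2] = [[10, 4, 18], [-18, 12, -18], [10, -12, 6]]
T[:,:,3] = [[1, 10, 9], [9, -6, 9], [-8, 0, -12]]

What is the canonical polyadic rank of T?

2

Lower bound: the mode-1 unfolding of T (rows indexed by i, columns by (j,k) = (1,1), (1,2), (1,3), (2,1), (2,2), (2,3), (3,1), (3,2), (3,3)) is [[-10, 10, 1, -4, 4, 10, -18, 18, 9], [18, -18, 9, -12, 12, -6, 18, -18, 9], [-10, 10, -8, 12, -12, 0, -6, 6, -12]].
There the 2×2 minor on rows i ∈ {1, 2}, columns (j,k) ∈ {(1,1), (1,3)} is det [[-10, 1], [18, 9]] = -108 ≠ 0, so this unfolding has rank ≥ 2; CP rank is at least every unfolding rank, so rank(T) ≥ 2. (Unfolding ranks only ever bound the CP rank from below — rank(T) can be strictly larger than all of them — so the matching upper bound has to come from an explicit 2-term decomposition.)
Upper bound — finding two terms. Write S_k = T[:,:,k] for the frontal slices: S₁ = [[-10, -4, -18], [18, -12, 18], [-10, 12, -6]], S₂ = [[10, 4, 18], [-18, 12, -18], [10, -12, 6]], S₃ = [[1, 10, 9], [9, -6, 9], [-8, 0, -12]].
If T = a₁ (x) b₁ (x) c₁ + a₂ (x) b₂ (x) c₂ then each S_k = c₁[k]·a₁b₁ᵀ + c₂[k]·a₂b₂ᵀ. S₁ and S₃ are linearly independent, so a₁b₁ᵀ and a₂b₂ᵀ must span the same plane of matrices: they are the rank-1 matrices of the form x·S₁ + y·S₃.
The 2×2 minor of x·S₁ + y·S₃ on rows {1,2}, columns {1,2} is 192·x² − 96·xy − 96·y² = 96·(x − y)(2·x + y), vanishing at (x:y) = (1:1) and (1:-2).
M₁ = S₁ + S₃ = [[-9, 6, -9], [27, -18, 27], [-18, 12, -18]] = (-3)·[1, -3, 2][3, -2, 3]ᵀ and M₂ = S₁ − 2·S₃ = [[-12, -24, -36], [0, 0, 0], [6, 12, 18]] = (-6)·[2, 0, -1][1, 2, 3]ᵀ, so take a₁ = [1, -3, 2], b₁ = [3, -2, 3], a₂ = [2, 0, -1], b₂ = [1, 2, 3].
Each slice is an integer combination of E₁ = a₁b₁ᵀ and E₂ = a₂b₂ᵀ: S₁ = −2·E₁ − 2·E₂, S₂ = 2·E₁ + 2·E₂, S₃ = −E₁ + 2·E₂; reading off coefficients, c₁ = [-2, 2, -1] and c₂ = [-2, 2, 2].
Hence T = [1, -3, 2] (x) [3, -2, 3] (x) [-2, 2, -1] + [2, 0, -1] (x) [1, 2, 3] (x) [-2, 2, 2], so rank(T) ≤ 2.
These bounds meet, so rank(T) = 2.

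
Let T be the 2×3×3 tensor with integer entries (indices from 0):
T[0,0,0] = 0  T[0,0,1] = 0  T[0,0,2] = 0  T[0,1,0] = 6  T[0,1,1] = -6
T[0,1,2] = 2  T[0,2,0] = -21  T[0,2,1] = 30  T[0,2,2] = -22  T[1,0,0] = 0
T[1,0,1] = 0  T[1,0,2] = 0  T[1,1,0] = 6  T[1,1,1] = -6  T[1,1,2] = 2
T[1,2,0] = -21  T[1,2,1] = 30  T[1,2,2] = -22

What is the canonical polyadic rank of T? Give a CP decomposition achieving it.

rank(T) = 2

Lower bound: the mode-2 unfolding of T (rows indexed by j, columns by (i,k) = (0,0), (0,1), (0,2), (1,0), (1,1), (1,2)) is [[0, 0, 0, 0, 0, 0], [6, -6, 2, 6, -6, 2], [-21, 30, -22, -21, 30, -22]].
There the 2×2 minor on rows j ∈ {1, 2}, columns (i,k) ∈ {(0,0), (0,1)} is det [[6, -6], [-21, 30]] = 54 ≠ 0, so this unfolding has rank ≥ 2; CP rank is at least every unfolding rank, so rank(T) ≥ 2. (Flattening ranks never certify an upper bound on CP rank; for that we must actually write T with 2 rank-1 terms.)
Upper bound — finding two terms. Every mode-1 slice of T is a multiple of one matrix: T[i,:,:] = a[i]·M with a = [1, 1] and M = [[0, 0, 0], [6, -6, 2], [-21, 30, -22]] (rows indexed by j, columns by k). So it suffices to write M as a sum of two rank-1 matrices.
Row 0 of M is zero, so splitting by the other two rows, M = [0, 1, 0][6, -6, 2]ᵀ + [0, 0, 1][-21, 30, -22]ᵀ.
Hence T = [1, 1] ⊗ [0, 1, 0] ⊗ [6, -6, 2] + [1, 1] ⊗ [0, 0, 1] ⊗ [-21, 30, -22], so rank(T) ≤ 2.
These bounds meet, so rank(T) = 2.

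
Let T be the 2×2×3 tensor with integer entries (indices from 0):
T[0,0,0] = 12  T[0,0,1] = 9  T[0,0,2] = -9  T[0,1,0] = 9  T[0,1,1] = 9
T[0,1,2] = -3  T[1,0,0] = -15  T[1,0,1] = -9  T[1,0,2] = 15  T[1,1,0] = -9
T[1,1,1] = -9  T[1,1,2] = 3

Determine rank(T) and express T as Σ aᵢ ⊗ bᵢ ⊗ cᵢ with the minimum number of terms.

rank(T) = 2

Lower bound: in the mode-2 unfolding of T (rows indexed by j, columns by (i,k)) the 2×2 minor on rows j ∈ {0, 1}, columns (i,k) ∈ {(0,0), (0,1)} is det [[12, 9], [9, 9]] = 27 ≠ 0, so that unfolding has rank ≥ 2 and hence rank(T) ≥ 2 (CP rank is at least every unfolding rank, though it can be larger).
Upper bound: with S_k = T[:,:,k], the two rank-1 terms a₁b₁ᵀ, a₂b₂ᵀ are the rank-1 members of the pencil x·S₀ + y·S₁.
det(x·S₀ + y·S₁) is 27·x² + 27·xy = 27·(x + y)(x), vanishing at (x:y) = (1:-1) and (0:1).
M₁ = S₀ − S₁ = [[3, 0], [-6, 0]] = 3·[1, -2][1, 0]ᵀ and M₂ = S₁ = [[9, 9], [-9, -9]] = 9·[1, -1][1, 1]ᵀ, so take a₁ = [1, -2], b₁ = [1, 0], a₂ = [1, -1], b₂ = [1, 1].
Each slice is an integer combination of E₁ = a₁b₁ᵀ and E₂ = a₂b₂ᵀ: S₀ = 3·E₁ + 9·E₂, S₁ = 9·E₂, S₂ = −6·E₁ − 3·E₂; reading off coefficients, c₁ = [3, 0, -6] and c₂ = [9, 9, -3].
Hence T = [1, -2] ⊗ [1, 0] ⊗ [3, 0, -6] + [1, -1] ⊗ [1, 1] ⊗ [9, 9, -3], so rank(T) ≤ 2.
These bounds meet, so rank(T) = 2.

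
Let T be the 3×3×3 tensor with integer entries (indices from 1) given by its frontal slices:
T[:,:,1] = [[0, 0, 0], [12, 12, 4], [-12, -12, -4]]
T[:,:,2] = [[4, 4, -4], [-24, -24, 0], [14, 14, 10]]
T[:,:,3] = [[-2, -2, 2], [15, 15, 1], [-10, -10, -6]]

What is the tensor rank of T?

2

Lower bound: the mode-3 unfolding of T (rows indexed by k, columns by (i,j) = (1,1), (1,2), (1,3), (2,1), (2,2), (2,3), (3,1), (3,2), (3,3)) is [[0, 0, 0, 12, 12, 4, -12, -12, -4], [4, 4, -4, -24, -24, 0, 14, 14, 10], [-2, -2, 2, 15, 15, 1, -10, -10, -6]].
There the 2×2 minor on rows k ∈ {1, 2}, columns (i,j) ∈ {(1,1), (2,1)} is det [[0, 12], [4, -24]] = -48 ≠ 0, so this unfolding has rank ≥ 2; CP rank is at least every unfolding rank, so rank(T) ≥ 2. (This is only a lower bound: in general the CP rank may exceed every unfolding rank, so we still need to exhibit 2 rank-1 terms summing to T.)
Upper bound — finding two terms. Write S_k = T[:,:,k] for the frontal slices: S₁ = [[0, 0, 0], [12, 12, 4], [-12, -12, -4]], S₂ = [[4, 4, -4], [-24, -24, 0], [14, 14, 10]], S₃ = [[-2, -2, 2], [15, 15, 1], [-10, -10, -6]].
If T = a₁ ⊗ b₁ ⊗ c₁ + a₂ ⊗ b₂ ⊗ c₂ then each S_k = c₁[k]·a₁b₁ᵀ + c₂[k]·a₂b₂ᵀ. S₁ and S₂ are linearly independent, so a₁b₁ᵀ and a₂b₂ᵀ must span the same plane of matrices: they are the rank-1 matrices of the form x·S₁ + y·S₂.
The 2×2 minor of x·S₁ + y·S₂ on rows {1,2}, columns {1,3} is 64·xy − 96·y² = 32·(2·x − 3·y)(y), vanishing at (x:y) = (3:2) and (1:0).
M₁ = 3·S₁ + 2·S₂ = [[8, 8, -8], [-12, -12, 12], [-8, -8, 8]] = 4·[2, -3, -2][1, 1, -1]ᵀ and M₂ = S₁ = [[0, 0, 0], [12, 12, 4], [-12, -12, -4]] = 4·[0, 1, -1][3, 3, 1]ᵀ, so take a₁ = [2, -3, -2], b₁ = [1, 1, -1], a₂ = [0, 1, -1], b₂ = [3, 3, 1].
Each slice is an integer combination of E₁ = a₁b₁ᵀ and E₂ = a₂b₂ᵀ: S₁ = 4·E₂, S₂ = 2·E₁ − 6·E₂, S₃ = −E₁ + 4·E₂; reading off coefficients, c₁ = [0, 2, -1] and c₂ = [4, -6, 4].
Hence T = [2, -3, -2] ⊗ [1, 1, -1] ⊗ [0, 2, -1] + [0, 1, -1] ⊗ [3, 3, 1] ⊗ [4, -6, 4], so rank(T) ≤ 2.
These bounds meet, so rank(T) = 2.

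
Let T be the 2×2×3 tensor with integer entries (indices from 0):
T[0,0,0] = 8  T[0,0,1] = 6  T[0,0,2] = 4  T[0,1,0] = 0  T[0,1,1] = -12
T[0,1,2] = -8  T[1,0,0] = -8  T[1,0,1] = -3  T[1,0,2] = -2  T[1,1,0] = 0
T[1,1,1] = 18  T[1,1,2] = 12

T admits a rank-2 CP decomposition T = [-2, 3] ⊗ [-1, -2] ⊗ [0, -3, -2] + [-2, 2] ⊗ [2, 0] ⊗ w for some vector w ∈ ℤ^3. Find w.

w = [-2, -3, -2]

Subtract the known terms from T to get the rank-1 residual R = [-2, 2] ⊗ [2, 0] ⊗ w, so R[i,j,k] = a[i]·b[j]·w[k]. Pick indices with nonzero a[0]·b[0] = (-2)·(2) = -4. Only the fibre through (0,0,·) is needed: R[0,0,:] = T[0,0,:] − Σₗ aₗ[0]bₗ[0]cₗ = [8, 6, 4] − (-2)·(-1)·[0, -3, -2] = [8, 12, 8]. Then w[k] = R[0,0,k] / -4 for each k, giving w = [8, 12, 8] / -4 = [-2, -3, -2].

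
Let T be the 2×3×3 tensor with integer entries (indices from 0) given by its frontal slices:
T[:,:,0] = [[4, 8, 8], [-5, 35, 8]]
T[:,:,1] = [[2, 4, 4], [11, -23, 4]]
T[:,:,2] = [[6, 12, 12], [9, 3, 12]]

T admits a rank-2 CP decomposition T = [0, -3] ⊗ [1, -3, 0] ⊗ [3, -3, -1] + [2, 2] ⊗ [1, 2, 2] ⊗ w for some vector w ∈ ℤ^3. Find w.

Subtract the known terms from T to get the rank-1 residual R = [2, 2] ⊗ [1, 2, 2] ⊗ w, so R[i,j,k] = a[i]·b[j]·w[k]. Pick indices with nonzero a[0]·b[0] = (2)·(1) = 2. Only the fibre through (0,0,·) is needed: R[0,0,:] = T[0,0,:] − Σₗ aₗ[0]bₗ[0]cₗ = [4, 2, 6] − (0)·(1)·[3, -3, -1] = [4, 2, 6]. Then w[k] = R[0,0,k] / 2 for each k, giving w = [4, 2, 6] / 2 = [2, 1, 3].

w = [2, 1, 3]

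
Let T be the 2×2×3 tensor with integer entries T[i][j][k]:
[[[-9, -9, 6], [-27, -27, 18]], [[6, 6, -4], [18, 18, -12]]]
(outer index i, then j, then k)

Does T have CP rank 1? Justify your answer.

Yes

If T = a ⊗ b ⊗ c then every fibre of T is a multiple of the corresponding factor, so read the factors off the fibres through the nonzero entry T[0,0,0] = -9.
The mode-1 fibre T[:,0,0] = [-9, 6] gives a = [3, -2] (primitive direction); the mode-2 fibre T[0,:,0] = [-9, -27] gives b = [1, 3]; then c[k] = T[0,0,k] / (a[0]·b[0]) = [-9, -9, 6] / 3 = [-3, -3, 2].
Expanding [3, -2] ⊗ [1, 3] ⊗ [-3, -3, 2] reproduces all 12 entries of T, so T = [3, -2] ⊗ [1, 3] ⊗ [-3, -3, 2] and rank(T) ≤ 1.
Equivalently every frontal slice T[:,:,k] is c[k] times the rank-1 matrix [3, -2] ⊗ [1, 3]. So T has rank 1 (it is nonzero).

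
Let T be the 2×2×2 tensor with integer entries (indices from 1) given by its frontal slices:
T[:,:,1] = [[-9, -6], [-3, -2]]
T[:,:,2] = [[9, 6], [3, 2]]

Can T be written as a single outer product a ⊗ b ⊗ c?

Yes

If T = a ⊗ b ⊗ c then every fibre of T is a multiple of the corresponding factor, so read the factors off the fibres through the nonzero entry T[1,1,1] = -9.
The mode-1 fibre T[:,1,1] = [-9, -3] gives a = (3, 1) (primitive direction); the mode-2 fibre T[1,:,1] = [-9, -6] gives b = (3, 2); then c[k] = T[1,1,k] / (a[1]·b[1]) = [-9, 9] / 9 = (-1, 1).
Expanding (3, 1) ⊗ (3, 2) ⊗ (-1, 1) reproduces all 8 entries of T, so T = (3, 1) ⊗ (3, 2) ⊗ (-1, 1) and rank(T) ≤ 1.
Equivalently every frontal slice T[:,:,k] is c[k] times the rank-1 matrix (3, 1) ⊗ (3, 2). So T has rank 1 (it is nonzero).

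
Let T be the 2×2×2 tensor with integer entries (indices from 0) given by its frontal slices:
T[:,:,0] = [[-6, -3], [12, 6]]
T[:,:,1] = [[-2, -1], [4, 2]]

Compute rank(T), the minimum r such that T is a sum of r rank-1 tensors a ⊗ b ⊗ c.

Lower bound: T ≠ 0 (e.g. T[0,0,0] = -6), so rank(T) ≥ 1.
Upper bound: if T = a ⊗ b ⊗ c then every fibre of T is a multiple of the corresponding factor, so read the factors off the fibres through the nonzero entry T[0,0,0] = -6.
The mode-1 fibre T[:,0,0] = [-6, 12] gives a = [1, -2] (primitive direction); the mode-2 fibre T[0,:,0] = [-6, -3] gives b = [2, 1]; then c[k] = T[0,0,k] / (a[0]·b[0]) = [-6, -2] / 2 = [-3, -1].
Expanding [1, -2] ⊗ [2, 1] ⊗ [-3, -1] reproduces all 8 entries of T, so T = [1, -2] ⊗ [2, 1] ⊗ [-3, -1] and rank(T) ≤ 1.
These bounds meet, so rank(T) = 1.

1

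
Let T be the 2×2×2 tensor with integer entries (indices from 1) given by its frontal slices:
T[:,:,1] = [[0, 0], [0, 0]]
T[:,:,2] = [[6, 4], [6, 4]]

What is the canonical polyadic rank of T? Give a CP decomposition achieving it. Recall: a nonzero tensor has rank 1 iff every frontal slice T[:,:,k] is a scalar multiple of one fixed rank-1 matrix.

Lower bound: T ≠ 0 (e.g. T[1,1,2] = 6), so rank(T) ≥ 1.
Upper bound: if T = a ⊗ b ⊗ c then every fibre of T is a multiple of the corresponding factor, so read the factors off the fibres through the nonzero entry T[1,1,2] = 6.
The mode-1 fibre T[:,1,2] = [6, 6] gives a = [1, 1] (primitive direction); the mode-2 fibre T[1,:,2] = [6, 4] gives b = [3, 2]; then c[k] = T[1,1,k] / (a[1]·b[1]) = [0, 6] / 3 = [0, 2].
Expanding [1, 1] ⊗ [3, 2] ⊗ [0, 2] reproduces all 8 entries of T, so T = [1, 1] ⊗ [3, 2] ⊗ [0, 2] and rank(T) ≤ 1.
These bounds meet, so rank(T) = 1.

rank(T) = 1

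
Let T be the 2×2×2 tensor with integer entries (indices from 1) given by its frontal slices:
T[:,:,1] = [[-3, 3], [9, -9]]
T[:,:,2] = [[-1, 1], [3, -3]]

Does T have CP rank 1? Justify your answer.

Yes

If T = a ∘ b ∘ c then every fibre of T is a multiple of the corresponding factor, so read the factors off the fibres through the nonzero entry T[1,1,1] = -3.
The mode-1 fibre T[:,1,1] = [-3, 9] gives a = [1, -3] (primitive direction); the mode-2 fibre T[1,:,1] = [-3, 3] gives b = [1, -1]; then c[k] = T[1,1,k] / (a[1]·b[1]) = [-3, -1] / 1 = [-3, -1].
Expanding [1, -3] ∘ [1, -1] ∘ [-3, -1] reproduces all 8 entries of T, so T = [1, -3] ∘ [1, -1] ∘ [-3, -1] and rank(T) ≤ 1.
Equivalently every frontal slice T[:,:,k] is c[k] times the rank-1 matrix [1, -3] ∘ [1, -1]. So T has rank 1 (it is nonzero).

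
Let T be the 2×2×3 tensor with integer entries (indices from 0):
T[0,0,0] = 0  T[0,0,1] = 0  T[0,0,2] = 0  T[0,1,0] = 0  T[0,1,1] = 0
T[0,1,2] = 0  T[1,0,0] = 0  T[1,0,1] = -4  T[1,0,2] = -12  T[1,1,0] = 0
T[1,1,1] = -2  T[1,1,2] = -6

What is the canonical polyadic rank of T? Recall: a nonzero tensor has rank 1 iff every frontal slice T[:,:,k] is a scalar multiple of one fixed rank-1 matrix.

Lower bound: T ≠ 0 (e.g. T[1,0,1] = -4), so rank(T) ≥ 1.
Upper bound: if T = a ∘ b ∘ c then every fibre of T is a multiple of the corresponding factor, so read the factors off the fibres through the nonzero entry T[1,0,1] = -4.
The mode-1 fibre T[:,0,1] = [0, -4] gives a = (0, 1) (primitive direction); the mode-2 fibre T[1,:,1] = [-4, -2] gives b = (2, 1); then c[k] = T[1,0,k] / (a[1]·b[0]) = [0, -4, -12] / 2 = (0, -2, -6).
Expanding (0, 1) ∘ (2, 1) ∘ (0, -2, -6) reproduces all 12 entries of T, so T = (0, 1) ∘ (2, 1) ∘ (0, -2, -6) and rank(T) ≤ 1.
These bounds meet, so rank(T) = 1.

1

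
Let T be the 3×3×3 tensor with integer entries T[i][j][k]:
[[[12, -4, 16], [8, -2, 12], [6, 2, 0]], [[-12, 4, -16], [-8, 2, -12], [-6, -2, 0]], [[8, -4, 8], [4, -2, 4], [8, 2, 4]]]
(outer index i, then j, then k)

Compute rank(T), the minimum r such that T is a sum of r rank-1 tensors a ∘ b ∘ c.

3

Lower bound: the mode-2 unfolding of T (rows indexed by j, columns by (i,k) = (0,0), (0,1), (0,2), (1,0), (1,1), (1,2), (2,0), (2,1), (2,2)) is [[12, -4, 16, -12, 4, -16, 8, -4, 8], [8, -2, 12, -8, 2, -12, 4, -2, 4], [6, 2, 0, -6, -2, 0, 8, 2, 4]].
There the 3×3 minor on rows j ∈ {0, 1, 2}, columns (i,k) ∈ {(0,0), (0,1), (0,2)} is det [[12, -4, 16], [8, -2, 12], [6, 2, 0]] = -128 ≠ 0, so this unfolding has rank ≥ 3; CP rank is at least every unfolding rank, so rank(T) ≥ 3. (This is only a lower bound: in general the CP rank may exceed every unfolding rank, so we still need to exhibit 3 rank-1 terms summing to T.)
Upper bound: T is a sum of 3 rank-1 terms, T = [1, -1, 0] ∘ [2, 2, -1] ∘ [2, 0, 4] + [1, -1, 1] ∘ [0, 0, 1] ∘ [4, 4, 0] + [1, -1, 1] ∘ [2, 1, 1] ∘ [4, -2, 4] (one valid choice — decompositions are not unique — normalised so each a, b is primitive with positive first nonzero entry; check it by expanding all entries), so rank(T) ≤ 3.
These bounds meet, so rank(T) = 3.
Check entry T[0,1,2] = 12: (1)·(2)·(4) + (1)·(0)·(0) + (1)·(1)·(4) = 12.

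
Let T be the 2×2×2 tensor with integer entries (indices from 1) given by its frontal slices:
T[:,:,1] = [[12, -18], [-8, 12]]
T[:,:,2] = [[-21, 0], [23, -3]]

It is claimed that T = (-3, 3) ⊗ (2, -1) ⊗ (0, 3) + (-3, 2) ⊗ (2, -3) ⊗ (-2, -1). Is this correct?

No

Reconstruct entry (1,1,2) from the claimed factors: Σₗ aₗ[1]bₗ[1]cₗ[2] = (-3)·(2)·(3) + (-3)·(2)·(-1) = -12, but T[1,1,2] = -21. The claim is false.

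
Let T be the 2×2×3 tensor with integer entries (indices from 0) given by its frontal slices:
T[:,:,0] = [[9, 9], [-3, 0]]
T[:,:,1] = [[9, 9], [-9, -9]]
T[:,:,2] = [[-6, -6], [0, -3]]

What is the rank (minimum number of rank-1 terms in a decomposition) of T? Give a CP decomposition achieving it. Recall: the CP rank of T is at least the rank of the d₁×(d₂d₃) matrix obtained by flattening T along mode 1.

rank(T) = 2

Lower bound: the mode-1 unfolding of T (rows indexed by i, columns by (j,k) = (0,0), (0,1), (0,2), (1,0), (1,1), (1,2)) is [[9, 9, -6, 9, 9, -6], [-3, -9, 0, 0, -9, -3]].
There the 2×2 minor on rows i ∈ {0, 1}, columns (j,k) ∈ {(0,0), (0,1)} is det [[9, 9], [-3, -9]] = -54 ≠ 0, so this unfolding has rank ≥ 2; CP rank is at least every unfolding rank, so rank(T) ≥ 2. (Flattening ranks never certify an upper bound on CP rank; for that we must actually write T with 2 rank-1 terms.)
Upper bound — finding two terms. Write S_k = T[:,:,k] for the frontal slices: S₀ = [[9, 9], [-3, 0]], S₁ = [[9, 9], [-9, -9]], S₂ = [[-6, -6], [0, -3]].
If T = a₁ ∘ b₁ ∘ c₁ + a₂ ∘ b₂ ∘ c₂ then each S_k = c₁[k]·a₁b₁ᵀ + c₂[k]·a₂b₂ᵀ. S₀ and S₁ are linearly independent, so a₁b₁ᵀ and a₂b₂ᵀ must span the same plane of matrices: they are the rank-1 matrices of the form x·S₀ + y·S₁.
det(x·S₀ + y·S₁) is 27·x² + 27·xy = 27·(x + y)(x), vanishing at (x:y) = (1:-1) and (0:1).
M₁ = S₀ − S₁ = [[0, 0], [6, 9]] = 3·[0, 1][2, 3]ᵀ and M₂ = S₁ = [[9, 9], [-9, -9]] = 9·[1, -1][1, 1]ᵀ, so take a₁ = [0, 1], b₁ = [2, 3], a₂ = [1, -1], b₂ = [1, 1].
Each slice is an integer combination of E₁ = a₁b₁ᵀ and E₂ = a₂b₂ᵀ: S₀ = 3·E₁ + 9·E₂, S₁ = 9·E₂, S₂ = −3·E₁ − 6·E₂; reading off coefficients, c₁ = [3, 0, -3] and c₂ = [9, 9, -6].
Hence T = [0, 1] ∘ [2, 3] ∘ [3, 0, -3] + [1, -1] ∘ [1, 1] ∘ [9, 9, -6], so rank(T) ≤ 2.
These bounds meet, so rank(T) = 2.
Check entry T[1,1,0] = 0: (1)·(3)·(3) + (-1)·(1)·(9) = 0.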